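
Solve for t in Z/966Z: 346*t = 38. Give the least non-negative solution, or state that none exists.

176

gcd(346, 966) = 2, and 2 | 38, so solutions exist.
Divide through by 2: 173*t mod 483 = 19.
173⁻¹ ≡ 416 (mod 483).
t ≡ 416*19 ≡ 176 (mod 483).
The smallest non-negative solution is t = 176.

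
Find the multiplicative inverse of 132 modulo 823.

106

823 = 6×132 + 31
132 = 4×31 + 8
31 = 3×8 + 7
8 = 1×7 + 1
7 = 7×1 + 0
gcd(132, 823) = 1, so the inverse exists.
Bézout: 1 = −17×823 + 106×132.
So 132⁻¹ ≡ 106 (mod 823).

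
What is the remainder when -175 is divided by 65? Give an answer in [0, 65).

-175 = -3×65 + 20, so -175 ≡ 20 (mod 65).

20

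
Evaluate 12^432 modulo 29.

By square-and-multiply:
432 in binary is 110110000, i.e. 432 = 256 + 128 + 32 + 16.
12^1 ≡ 12 (mod 29)
12^2 ≡ 12^2 = 144 ≡ 28 (mod 29)
12^4 ≡ 28^2 = 784 ≡ 1 (mod 29)
12^8 ≡ 1^2 = 1 (mod 29)
12^16 ≡ 1^2 = 1 (mod 29)
12^32 ≡ 1^2 = 1 (mod 29)
12^64 ≡ 1^2 = 1 (mod 29)
12^128 ≡ 1^2 = 1 (mod 29)
12^256 ≡ 1^2 = 1 (mod 29)
12^432 = 12^256 · 12^128 · 12^32 · 12^16 ≡ 1 · 1 · 1 · 1 (mod 29).
Accumulate the product:
1 · 1 = 1
1 · 1 = 1
1 · 1 = 1

1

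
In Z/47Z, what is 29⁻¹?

13

Run the extended Euclidean algorithm:
47 = 1*29 + 18
29 = 1*18 + 11
18 = 1*11 + 7
11 = 1*7 + 4
7 = 1*4 + 3
4 = 1*3 + 1
3 = 3*1 + 0
gcd(29, 47) = 1, so the inverse exists.
Back-substitute for 1:
1 = 1*4 − 1*3
  = −1*7 + 2*4
  = 2*11 − 3*7
  = −3*18 + 5*11
  = 5*29 − 8*18
  = −8*47 + 13*29
So 29⁻¹ ≡ 13 (mod 47).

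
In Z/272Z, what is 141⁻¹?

245

272 = 1×141 + 131
141 = 1×131 + 10
131 = 13×10 + 1
10 = 10×1 + 0
gcd(141, 272) = 1, so the inverse exists.
Bézout: 1 = 14×272 − 27×141.
So 141⁻¹ ≡ −27 ≡ 245 (mod 272).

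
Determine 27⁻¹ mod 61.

61 = 2·27 + 7
27 = 3·7 + 6
7 = 1·6 + 1
6 = 6·1 + 0
gcd(27, 61) = 1, so the inverse exists.
Bézout: 1 = 4·61 − 9·27.
So 27⁻¹ ≡ −9 ≡ 52 (mod 61).

52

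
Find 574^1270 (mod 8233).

6752

Compute successive squares:
1270 in binary is 10011110110, i.e. 1270 = 1024 + 128 + 64 + 32 + 16 + 4 + 2.
574^1 ≡ 574 (mod 8233)
574^2 ≡ 574^2 = 329476 ≡ 156 (mod 8233)
574^4 ≡ 156^2 = 24336 ≡ 7870 (mod 8233)
574^8 ≡ 7870^2 = 61936900 ≡ 41 (mod 8233)
574^16 ≡ 41^2 = 1681 (mod 8233)
574^32 ≡ 1681^2 = 2825761 ≡ 1842 (mod 8233)
574^64 ≡ 1842^2 = 3392964 ≡ 968 (mod 8233)
574^128 ≡ 968^2 = 937024 ≡ 6695 (mod 8233)
574^256 ≡ 6695^2 = 44823025 ≡ 2573 (mod 8233)
574^512 ≡ 2573^2 = 6620329 ≡ 997 (mod 8233)
574^1024 ≡ 997^2 = 994009 ≡ 6049 (mod 8233)
574^1270 = 574^1024 × 574^128 × 574^64 × 574^32 × 574^16 × 574^4 × 574^2 ≡ 6049 × 6695 × 968 × 1842 × 1681 × 7870 × 156 (mod 8233).
Accumulate the product:
6049 × 6695 = 40498055 ≡ 8161
8161 × 968 = 7899848 ≡ 4401
4401 × 1842 = 8106642 ≡ 5370
5370 × 1681 = 9026970 ≡ 3602
3602 × 7870 = 28347740 ≡ 1521
1521 × 156 = 237276 ≡ 6752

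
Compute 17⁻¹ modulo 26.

23

26 = 1×17 + 9
17 = 1×9 + 8
9 = 1×8 + 1
8 = 8×1 + 0
gcd(17, 26) = 1, so the inverse exists.
Back-substitute for 1:
1 = 1×9 − 1×8
  = −1×17 + 2×9
  = 2×26 − 3×17
So 17⁻¹ ≡ −3 ≡ 23 (mod 26).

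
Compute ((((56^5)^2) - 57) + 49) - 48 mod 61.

(56)^5 ≡ 47 (mod 61)
(47)^2 ≡ 13 (mod 61)
13 - 57 = -44 ≡ 17 (mod 61)
17 + 49 = 66 ≡ 5 (mod 61)
5 - 48 = -43 ≡ 18 (mod 61)

18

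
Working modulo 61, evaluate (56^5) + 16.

2

(56)^5 ≡ 47 (mod 61)
47 + 16 = 63 ≡ 2 (mod 61)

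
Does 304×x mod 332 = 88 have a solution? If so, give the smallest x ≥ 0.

68

gcd(304, 332) = 4, and 4 | 88, so solutions exist.
Divide through by 4: 76×x ≡ 22 (mod 83).
76⁻¹ ≡ 71 (mod 83).
x ≡ 71×22 ≡ 68 (mod 83).
The smallest non-negative solution is x = 68.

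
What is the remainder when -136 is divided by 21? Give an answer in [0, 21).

11

-136 = -7×21 + 11, so -136 ≡ 11 (mod 21).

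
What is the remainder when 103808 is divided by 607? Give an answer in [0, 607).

103808 = 171·607 + 11, so 103808 ≡ 11 (mod 607).

11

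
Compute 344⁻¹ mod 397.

382

397 = 1×344 + 53
344 = 6×53 + 26
53 = 2×26 + 1
26 = 26×1 + 0
gcd(344, 397) = 1, so the inverse exists.
Back-substitute for 1:
1 = 1×53 − 2×26
  = −2×344 + 13×53
  = 13×397 − 15×344
So 344⁻¹ ≡ −15 ≡ 382 (mod 397).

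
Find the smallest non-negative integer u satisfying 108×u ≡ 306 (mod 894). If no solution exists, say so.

gcd(108, 894) = 6, and 6 | 306, so solutions exist.
Divide through by 6: 18×u ≡ 51 mod 149.
18⁻¹ ≡ 58 (mod 149).
u ≡ 58×51 ≡ 127 (mod 149).
The smallest non-negative solution is u = 127.

127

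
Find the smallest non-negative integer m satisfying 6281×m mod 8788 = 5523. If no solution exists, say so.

8267

gcd(6281, 8788) = 1, so a unique solution mod 8788 exists.
6281⁻¹ ≡ 4557 (mod 8788).
m ≡ 4557×5523 ≡ 8267 (mod 8788).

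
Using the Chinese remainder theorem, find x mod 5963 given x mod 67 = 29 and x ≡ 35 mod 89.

67⁻¹ mod 89: 67·4 ≡ 1 (mod 89), so 67⁻¹ ≡ 4.
x = 29 + 67·((35 − 29)·4 mod 89) = 29 + 67·24 = 1637.
Check: 1637 mod 67 = 29, 1637 mod 89 = 35. ✓

1637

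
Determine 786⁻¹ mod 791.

791 = 1·786 + 5
786 = 157·5 + 1
5 = 5·1 + 0
gcd(786, 791) = 1, so the inverse exists.
Back-substitute for 1:
1 = 1·786 − 157·5
  = −157·791 + 158·786
So 786⁻¹ ≡ 158 (mod 791).

158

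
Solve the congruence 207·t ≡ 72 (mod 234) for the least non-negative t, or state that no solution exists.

gcd(207, 234) = 9, and 9 | 72, so solutions exist.
Divide through by 9: 23·t = 8 (mod 26).
23⁻¹ ≡ 17 (mod 26).
t ≡ 17·8 ≡ 6 (mod 26).
The smallest non-negative solution is t = 6.

6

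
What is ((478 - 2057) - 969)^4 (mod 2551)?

478 - 2057 = -1579 ≡ 972 (mod 2551)
972 - 969 = 3
(3)^4 ≡ 81 (mod 2551)

81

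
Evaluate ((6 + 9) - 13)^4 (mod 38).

16

6 + 9 = 15
15 - 13 = 2
(2)^4 ≡ 16 (mod 38)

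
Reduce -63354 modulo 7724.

6162

-63354 = -9*7724 + 6162, so -63354 ≡ 6162 (mod 7724).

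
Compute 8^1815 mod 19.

18

Compute successive squares:
8^1 ≡ 8 (mod 19)
8^2 ≡ 8^2 = 64 ≡ 7 (mod 19)
8^4 ≡ 7^2 = 49 ≡ 11 (mod 19)
8^8 ≡ 11^2 = 121 ≡ 7 (mod 19)
8^16 ≡ 7^2 = 49 ≡ 11 (mod 19)
8^32 ≡ 11^2 = 121 ≡ 7 (mod 19)
8^64 ≡ 7^2 = 49 ≡ 11 (mod 19)
8^128 ≡ 11^2 = 121 ≡ 7 (mod 19)
8^256 ≡ 7^2 = 49 ≡ 11 (mod 19)
8^512 ≡ 11^2 = 121 ≡ 7 (mod 19)
8^1024 ≡ 7^2 = 49 ≡ 11 (mod 19)
8^1815 = 8^1024 · 8^512 · 8^256 · 8^16 · 8^4 · 8^2 · 8^1 ≡ 11 · 7 · 11 · 11 · 11 · 7 · 8 (mod 19).
Accumulate the product:
11 · 7 = 77 ≡ 1
1 · 11 = 11
11 · 11 = 121 ≡ 7
7 · 11 = 77 ≡ 1
1 · 7 = 7
7 · 8 = 56 ≡ 18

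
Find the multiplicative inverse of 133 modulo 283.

283 = 2×133 + 17
133 = 7×17 + 14
17 = 1×14 + 3
14 = 4×3 + 2
3 = 1×2 + 1
2 = 2×1 + 0
gcd(133, 283) = 1, so the inverse exists.
Back-substitute for 1:
1 = 1×3 − 1×2
  = −1×14 + 5×3
  = 5×17 − 6×14
  = −6×133 + 47×17
  = 47×283 − 100×133
So 133⁻¹ ≡ −100 ≡ 183 (mod 283).

183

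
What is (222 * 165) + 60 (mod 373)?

222 * 165 = 36630 ≡ 76 (mod 373)
76 + 60 = 136

136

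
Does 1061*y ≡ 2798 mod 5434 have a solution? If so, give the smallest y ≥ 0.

gcd(1061, 5434) = 1, so a unique solution mod 5434 exists.
1061⁻¹ ≡ 3749 (mod 5434).
y ≡ 3749*2798 ≡ 2082 (mod 5434).

2082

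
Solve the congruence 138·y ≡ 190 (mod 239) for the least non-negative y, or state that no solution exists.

gcd(138, 239) = 1, so a unique solution mod 239 exists.
138⁻¹ ≡ 168 (mod 239).
y ≡ 168·190 ≡ 133 (mod 239).

133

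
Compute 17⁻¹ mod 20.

Apply the Euclidean algorithm and back-substitute:
20 = 1·17 + 3
17 = 5·3 + 2
3 = 1·2 + 1
2 = 2·1 + 0
gcd(17, 20) = 1, so the inverse exists.
Back-substitute for 1:
1 = 1·3 − 1·2
  = −1·17 + 6·3
  = 6·20 − 7·17
So 17⁻¹ ≡ −7 ≡ 13 (mod 20).

13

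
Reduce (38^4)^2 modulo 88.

48

(38)^4 ≡ 64 (mod 88)
(64)^2 ≡ 48 (mod 88)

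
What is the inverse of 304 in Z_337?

Apply the Euclidean algorithm and back-substitute:
337 = 1·304 + 33
304 = 9·33 + 7
33 = 4·7 + 5
7 = 1·5 + 2
5 = 2·2 + 1
2 = 2·1 + 0
gcd(304, 337) = 1, so the inverse exists.
Bézout: 1 = 129·337 − 143·304.
So 304⁻¹ ≡ −143 ≡ 194 (mod 337).

194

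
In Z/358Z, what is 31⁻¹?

Run the extended Euclidean algorithm:
358 = 11*31 + 17
31 = 1*17 + 14
17 = 1*14 + 3
14 = 4*3 + 2
3 = 1*2 + 1
2 = 2*1 + 0
gcd(31, 358) = 1, so the inverse exists.
Back-substitute for 1:
1 = 1*3 − 1*2
  = −1*14 + 5*3
  = 5*17 − 6*14
  = −6*31 + 11*17
  = 11*358 − 127*31
So 31⁻¹ ≡ −127 ≡ 231 (mod 358).

231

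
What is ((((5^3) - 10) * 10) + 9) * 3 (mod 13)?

6

(5)^3 ≡ 8 (mod 13)
8 - 10 = -2 ≡ 11 (mod 13)
11 * 10 = 110 ≡ 6 (mod 13)
6 + 9 = 15 ≡ 2 (mod 13)
2 * 3 = 6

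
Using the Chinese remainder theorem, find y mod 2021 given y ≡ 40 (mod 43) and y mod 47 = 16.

43⁻¹ mod 47: 43·35 ≡ 1 (mod 47), so 43⁻¹ ≡ 35.
y = 40 + 43·((16 − 40)·35 mod 47) = 40 + 43·6 = 298.

298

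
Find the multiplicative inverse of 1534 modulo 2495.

By the extended Euclidean algorithm:
2495 = 1×1534 + 961
1534 = 1×961 + 573
961 = 1×573 + 388
573 = 1×388 + 185
388 = 2×185 + 18
185 = 10×18 + 5
18 = 3×5 + 3
5 = 1×3 + 2
3 = 1×2 + 1
2 = 2×1 + 0
gcd(1534, 2495) = 1, so the inverse exists.
Back-substitute for 1:
1 = 1×3 − 1×2
  = −1×5 + 2×3
  = 2×18 − 7×5
  = −7×185 + 72×18
  = 72×388 − 151×185
  = −151×573 + 223×388
  = 223×961 − 374×573
  = −374×1534 + 597×961
  = 597×2495 − 971×1534
So 1534⁻¹ ≡ −971 ≡ 1524 (mod 2495).

1524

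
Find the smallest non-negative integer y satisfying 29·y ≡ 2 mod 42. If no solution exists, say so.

gcd(29, 42) = 1, so a unique solution mod 42 exists.
29⁻¹ ≡ 29 (mod 42).
y ≡ 29·2 ≡ 16 (mod 42).

16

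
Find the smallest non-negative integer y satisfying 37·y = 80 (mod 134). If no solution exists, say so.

gcd(37, 134) = 1, so a unique solution mod 134 exists.
37⁻¹ ≡ 29 (mod 134).
y ≡ 29·80 ≡ 42 (mod 134).

42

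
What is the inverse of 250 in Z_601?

238

Run the extended Euclidean algorithm:
601 = 2×250 + 101
250 = 2×101 + 48
101 = 2×48 + 5
48 = 9×5 + 3
5 = 1×3 + 2
3 = 1×2 + 1
2 = 2×1 + 0
gcd(250, 601) = 1, so the inverse exists.
Bézout: 1 = −99×601 + 238×250.
So 250⁻¹ ≡ 238 (mod 601).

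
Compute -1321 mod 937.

553

-1321 = -2*937 + 553, so -1321 ≡ 553 (mod 937).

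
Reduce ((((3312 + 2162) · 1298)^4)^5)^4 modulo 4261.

191

3312 + 2162 = 5474 ≡ 1213 (mod 4261)
1213 · 1298 = 1574474 ≡ 2165 (mod 4261)
(2165)^4 ≡ 2842 (mod 4261)
(2842)^5 ≡ 3406 (mod 4261)
(3406)^4 ≡ 191 (mod 4261)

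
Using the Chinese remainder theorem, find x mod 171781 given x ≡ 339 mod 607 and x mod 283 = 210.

607⁻¹ mod 283: 607·214 ≡ 1 (mod 283), so 607⁻¹ ≡ 214.
x = 339 + 607·((210 − 339)·214 mod 283) = 339 + 607·128 = 78035.

78035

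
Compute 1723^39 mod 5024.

4083

Compute successive squares:
39 in binary is 100111, i.e. 39 = 32 + 4 + 2 + 1.
1723^1 ≡ 1723 (mod 5024)
1723^2 ≡ 1723^2 = 2968729 ≡ 4569 (mod 5024)
1723^4 ≡ 4569^2 = 20875761 ≡ 1041 (mod 5024)
1723^8 ≡ 1041^2 = 1083681 ≡ 3521 (mod 5024)
1723^16 ≡ 3521^2 = 12397441 ≡ 3233 (mod 5024)
1723^32 ≡ 3233^2 = 10452289 ≡ 2369 (mod 5024)
1723^39 = 1723^32 * 1723^4 * 1723^2 * 1723^1 ≡ 2369 * 1041 * 4569 * 1723 (mod 5024).
Accumulate the product:
2369 * 1041 = 2466129 ≡ 4369
4369 * 4569 = 19961961 ≡ 1609
1609 * 1723 = 2772307 ≡ 4083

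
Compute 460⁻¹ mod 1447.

1123

1447 = 3·460 + 67
460 = 6·67 + 58
67 = 1·58 + 9
58 = 6·9 + 4
9 = 2·4 + 1
4 = 4·1 + 0
gcd(460, 1447) = 1, so the inverse exists.
Bézout: 1 = 103·1447 − 324·460.
So 460⁻¹ ≡ −324 ≡ 1123 (mod 1447).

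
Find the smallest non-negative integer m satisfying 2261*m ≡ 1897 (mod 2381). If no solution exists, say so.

gcd(2261, 2381) = 1, so a unique solution mod 2381 exists.
2261⁻¹ ≡ 2004 (mod 2381).
m ≡ 2004*1897 ≡ 1512 (mod 2381).

1512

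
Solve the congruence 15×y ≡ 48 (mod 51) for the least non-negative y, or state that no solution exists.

10

gcd(15, 51) = 3, and 3 | 48, so solutions exist.
Divide through by 3: 5×y = 16 (mod 17).
5⁻¹ ≡ 7 (mod 17).
y ≡ 7×16 ≡ 10 (mod 17).
The smallest non-negative solution is y = 10.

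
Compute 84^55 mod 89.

34

55 in binary is 110111, i.e. 55 = 32 + 16 + 4 + 2 + 1.
84^1 ≡ 84 (mod 89)
84^2 ≡ 84^2 = 7056 ≡ 25 (mod 89)
84^4 ≡ 25^2 = 625 ≡ 2 (mod 89)
84^8 ≡ 2^2 = 4 (mod 89)
84^16 ≡ 4^2 = 16 (mod 89)
84^32 ≡ 16^2 = 256 ≡ 78 (mod 89)
84^55 = 84^32 * 84^16 * 84^4 * 84^2 * 84^1 ≡ 78 * 16 * 2 * 25 * 84 (mod 89).
Accumulate the product:
78 * 16 = 1248 ≡ 2
2 * 2 = 4
4 * 25 = 100 ≡ 11
11 * 84 = 924 ≡ 34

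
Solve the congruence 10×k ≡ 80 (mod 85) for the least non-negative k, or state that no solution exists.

gcd(10, 85) = 5, and 5 | 80, so solutions exist.
Divide through by 5: 2×k = 16 (mod 17).
2⁻¹ ≡ 9 (mod 17).
k ≡ 9×16 ≡ 8 (mod 17).
The smallest non-negative solution is k = 8.

8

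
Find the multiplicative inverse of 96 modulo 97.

By the extended Euclidean algorithm:
97 = 1×96 + 1
96 = 96×1 + 0
gcd(96, 97) = 1, so the inverse exists.
Back-substitute for 1:
1 = 1×97 − 1×96
So 96⁻¹ ≡ −1 ≡ 96 (mod 97).

96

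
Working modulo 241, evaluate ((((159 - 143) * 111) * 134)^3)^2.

27

159 - 143 = 16
16 * 111 = 1776 ≡ 89 (mod 241)
89 * 134 = 11926 ≡ 117 (mod 241)
(117)^3 ≡ 168 (mod 241)
(168)^2 ≡ 27 (mod 241)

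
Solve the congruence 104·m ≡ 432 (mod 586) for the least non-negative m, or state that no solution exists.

207

gcd(104, 586) = 2, and 2 | 432, so solutions exist.
Divide through by 2: 52·m ≡ 216 mod 293.
52⁻¹ ≡ 62 (mod 293).
m ≡ 62·216 ≡ 207 (mod 293).
The smallest non-negative solution is m = 207.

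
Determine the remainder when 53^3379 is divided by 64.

13

3379 in binary is 110100110011, i.e. 3379 = 2048 + 1024 + 256 + 32 + 16 + 2 + 1.
53^1 ≡ 53 (mod 64)
53^2 ≡ 53^2 = 2809 ≡ 57 (mod 64)
53^4 ≡ 57^2 = 3249 ≡ 49 (mod 64)
53^8 ≡ 49^2 = 2401 ≡ 33 (mod 64)
53^16 ≡ 33^2 = 1089 ≡ 1 (mod 64)
53^32 ≡ 1^2 = 1 (mod 64)
53^64 ≡ 1^2 = 1 (mod 64)
53^128 ≡ 1^2 = 1 (mod 64)
53^256 ≡ 1^2 = 1 (mod 64)
53^512 ≡ 1^2 = 1 (mod 64)
53^1024 ≡ 1^2 = 1 (mod 64)
53^2048 ≡ 1^2 = 1 (mod 64)
53^3379 = 53^2048 * 53^1024 * 53^256 * 53^32 * 53^16 * 53^2 * 53^1 ≡ 1 * 1 * 1 * 1 * 1 * 57 * 53 (mod 64).
Accumulate the product:
1 * 1 = 1
1 * 1 = 1
1 * 1 = 1
1 * 1 = 1
1 * 57 = 57
57 * 53 = 3021 ≡ 13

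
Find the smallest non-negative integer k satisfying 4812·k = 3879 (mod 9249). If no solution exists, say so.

218

gcd(4812, 9249) = 3, and 3 | 3879, so solutions exist.
Divide through by 3: 1604·k mod 3083 = 1293.
1604⁻¹ ≡ 148 (mod 3083).
k ≡ 148·1293 ≡ 218 (mod 3083).
The smallest non-negative solution is k = 218.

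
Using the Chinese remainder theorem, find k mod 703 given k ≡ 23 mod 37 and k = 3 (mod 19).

60

37⁻¹ mod 19: 37*18 ≡ 1 (mod 19), so 37⁻¹ ≡ 18.
k = 23 + 37*((3 − 23)*18 mod 19) = 23 + 37*1 = 60.
Check: 60 mod 37 = 23, 60 mod 19 = 3. ✓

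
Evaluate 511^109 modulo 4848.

2239

109 in binary is 1101101, i.e. 109 = 64 + 32 + 8 + 4 + 1.
511^1 ≡ 511 (mod 4848)
511^2 ≡ 511^2 = 261121 ≡ 4177 (mod 4848)
511^4 ≡ 4177^2 = 17447329 ≡ 4225 (mod 4848)
511^8 ≡ 4225^2 = 17850625 ≡ 289 (mod 4848)
511^16 ≡ 289^2 = 83521 ≡ 1105 (mod 4848)
511^32 ≡ 1105^2 = 1221025 ≡ 4177 (mod 4848)
511^64 ≡ 4177^2 = 17447329 ≡ 4225 (mod 4848)
511^109 = 511^64 · 511^32 · 511^8 · 511^4 · 511^1 ≡ 4225 · 4177 · 289 · 4225 · 511 (mod 4848).
Accumulate the product:
4225 · 4177 = 17647825 ≡ 1105
1105 · 289 = 319345 ≡ 4225
4225 · 4225 = 17850625 ≡ 289
289 · 511 = 147679 ≡ 2239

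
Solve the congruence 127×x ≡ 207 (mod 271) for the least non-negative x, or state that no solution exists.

151

gcd(127, 271) = 1, so a unique solution mod 271 exists.
127⁻¹ ≡ 239 (mod 271).
x ≡ 239×207 ≡ 151 (mod 271).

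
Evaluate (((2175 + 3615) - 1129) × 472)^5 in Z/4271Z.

2175 + 3615 = 5790 ≡ 1519 (mod 4271)
1519 - 1129 = 390
390 × 472 = 184080 ≡ 427 (mod 4271)
(427)^5 ≡ 2376 (mod 4271)

2376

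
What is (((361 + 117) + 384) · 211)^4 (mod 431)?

361 + 117 = 478 ≡ 47 (mod 431)
47 + 384 = 431 ≡ 0 (mod 431)
0 · 211 = 0
(0)^4 ≡ 0 (mod 431)

0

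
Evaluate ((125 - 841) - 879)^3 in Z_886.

125 - 841 = -716 ≡ 170 (mod 886)
170 - 879 = -709 ≡ 177 (mod 886)
(177)^3 ≡ 645 (mod 886)

645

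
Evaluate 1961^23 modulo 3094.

Compute successive squares:
1961^1 ≡ 1961 (mod 3094)
1961^2 ≡ 1961^2 = 3845521 ≡ 2773 (mod 3094)
1961^4 ≡ 2773^2 = 7689529 ≡ 939 (mod 3094)
1961^8 ≡ 939^2 = 881721 ≡ 3025 (mod 3094)
1961^16 ≡ 3025^2 = 9150625 ≡ 1667 (mod 3094)
1961^23 = 1961^16 * 1961^4 * 1961^2 * 1961^1 ≡ 1667 * 939 * 2773 * 1961 (mod 3094).
Accumulate the product:
1667 * 939 = 1565313 ≡ 2843
2843 * 2773 = 7883639 ≡ 127
127 * 1961 = 249047 ≡ 1527

1527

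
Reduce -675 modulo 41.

-675 = -17*41 + 22, so -675 ≡ 22 (mod 41).

22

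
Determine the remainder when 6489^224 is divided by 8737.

2268

By square-and-multiply:
224 in binary is 11100000, i.e. 224 = 128 + 64 + 32.
6489^1 ≡ 6489 (mod 8737)
6489^2 ≡ 6489^2 = 42107121 ≡ 3518 (mod 8737)
6489^4 ≡ 3518^2 = 12376324 ≡ 4732 (mod 8737)
6489^8 ≡ 4732^2 = 22391824 ≡ 7630 (mod 8737)
6489^16 ≡ 7630^2 = 58216900 ≡ 2269 (mod 8737)
6489^32 ≡ 2269^2 = 5148361 ≡ 2268 (mod 8737)
6489^64 ≡ 2268^2 = 5143824 ≡ 6468 (mod 8737)
6489^128 ≡ 6468^2 = 41835024 ≡ 2268 (mod 8737)
6489^224 = 6489^128 · 6489^64 · 6489^32 ≡ 2268 · 6468 · 2268 (mod 8737).
Accumulate the product:
2268 · 6468 = 14669424 ≡ 1
1 · 2268 = 2268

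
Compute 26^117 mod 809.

Compute successive squares:
117 in binary is 1110101, i.e. 117 = 64 + 32 + 16 + 4 + 1.
26^1 ≡ 26 (mod 809)
26^2 ≡ 26^2 = 676 (mod 809)
26^4 ≡ 676^2 = 456976 ≡ 700 (mod 809)
26^8 ≡ 700^2 = 490000 ≡ 555 (mod 809)
26^16 ≡ 555^2 = 308025 ≡ 605 (mod 809)
26^32 ≡ 605^2 = 366025 ≡ 357 (mod 809)
26^64 ≡ 357^2 = 127449 ≡ 436 (mod 809)
26^117 = 26^64 * 26^32 * 26^16 * 26^4 * 26^1 ≡ 436 * 357 * 605 * 700 * 26 (mod 809).
Accumulate the product:
436 * 357 = 155652 ≡ 324
324 * 605 = 196020 ≡ 242
242 * 700 = 169400 ≡ 319
319 * 26 = 8294 ≡ 204

204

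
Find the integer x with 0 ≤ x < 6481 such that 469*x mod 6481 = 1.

4270

6481 = 13·469 + 384
469 = 1·384 + 85
384 = 4·85 + 44
85 = 1·44 + 41
44 = 1·41 + 3
41 = 13·3 + 2
3 = 1·2 + 1
2 = 2·1 + 0
gcd(469, 6481) = 1, so the inverse exists.
Bézout: 1 = 160·6481 − 2211·469.
So 469⁻¹ ≡ −2211 ≡ 4270 (mod 6481).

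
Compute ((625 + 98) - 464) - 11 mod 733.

248

625 + 98 = 723
723 - 464 = 259
259 - 11 = 248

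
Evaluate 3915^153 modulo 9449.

By square-and-multiply:
153 in binary is 10011001, i.e. 153 = 128 + 16 + 8 + 1.
3915^1 ≡ 3915 (mod 9449)
3915^2 ≡ 3915^2 = 15327225 ≡ 947 (mod 9449)
3915^4 ≡ 947^2 = 896809 ≡ 8603 (mod 9449)
3915^8 ≡ 8603^2 = 74011609 ≡ 7041 (mod 9449)
3915^16 ≡ 7041^2 = 49575681 ≡ 6227 (mod 9449)
3915^32 ≡ 6227^2 = 38775529 ≡ 6282 (mod 9449)
3915^64 ≡ 6282^2 = 39463524 ≡ 4500 (mod 9449)
3915^128 ≡ 4500^2 = 20250000 ≡ 793 (mod 9449)
3915^153 = 3915^128 × 3915^16 × 3915^8 × 3915^1 ≡ 793 × 6227 × 7041 × 3915 (mod 9449).
Accumulate the product:
793 × 6227 = 4938011 ≡ 5633
5633 × 7041 = 39661953 ≡ 4500
4500 × 3915 = 17617500 ≡ 4564

4564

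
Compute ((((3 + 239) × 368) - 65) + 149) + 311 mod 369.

153

3 + 239 = 242
242 × 368 = 89056 ≡ 127 (mod 369)
127 - 65 = 62
62 + 149 = 211
211 + 311 = 522 ≡ 153 (mod 369)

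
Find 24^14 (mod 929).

Compute successive squares:
14 in binary is 1110, i.e. 14 = 8 + 4 + 2.
24^1 ≡ 24 (mod 929)
24^2 ≡ 24^2 = 576 (mod 929)
24^4 ≡ 576^2 = 331776 ≡ 123 (mod 929)
24^8 ≡ 123^2 = 15129 ≡ 265 (mod 929)
24^14 = 24^8 * 24^4 * 24^2 ≡ 265 * 123 * 576 (mod 929).
Accumulate the product:
265 * 123 = 32595 ≡ 80
80 * 576 = 46080 ≡ 559

559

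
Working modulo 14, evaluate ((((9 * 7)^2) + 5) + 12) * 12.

9 * 7 = 63 ≡ 7 (mod 14)
(7)^2 ≡ 7 (mod 14)
7 + 5 = 12
12 + 12 = 24 ≡ 10 (mod 14)
10 * 12 = 120 ≡ 8 (mod 14)

8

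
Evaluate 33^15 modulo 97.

Using repeated squaring:
15 in binary is 1111, i.e. 15 = 8 + 4 + 2 + 1.
33^1 ≡ 33 (mod 97)
33^2 ≡ 33^2 = 1089 ≡ 22 (mod 97)
33^4 ≡ 22^2 = 484 ≡ 96 (mod 97)
33^8 ≡ 96^2 = 9216 ≡ 1 (mod 97)
33^15 = 33^8 × 33^4 × 33^2 × 33^1 ≡ 1 × 96 × 22 × 33 (mod 97).
Accumulate the product:
1 × 96 = 96
96 × 22 = 2112 ≡ 75
75 × 33 = 2475 ≡ 50

50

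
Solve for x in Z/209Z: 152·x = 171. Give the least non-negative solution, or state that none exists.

gcd(152, 209) = 19, and 19 | 171, so solutions exist.
Divide through by 19: 8·x ≡ 9 (mod 11).
8⁻¹ ≡ 7 (mod 11).
x ≡ 7·9 ≡ 8 (mod 11).
The smallest non-negative solution is x = 8.

8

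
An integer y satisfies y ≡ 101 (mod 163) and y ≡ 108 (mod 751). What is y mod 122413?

97738

163⁻¹ mod 751: 163×622 ≡ 1 (mod 751), so 163⁻¹ ≡ 622.
y = 101 + 163×((108 − 101)×622 mod 751) = 101 + 163×599 = 97738.
Check: 97738 mod 163 = 101, 97738 mod 751 = 108. ✓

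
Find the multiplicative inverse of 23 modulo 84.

11

84 = 3*23 + 15
23 = 1*15 + 8
15 = 1*8 + 7
8 = 1*7 + 1
7 = 7*1 + 0
gcd(23, 84) = 1, so the inverse exists.
Back-substitute for 1:
1 = 1*8 − 1*7
  = −1*15 + 2*8
  = 2*23 − 3*15
  = −3*84 + 11*23
So 23⁻¹ ≡ 11 (mod 84).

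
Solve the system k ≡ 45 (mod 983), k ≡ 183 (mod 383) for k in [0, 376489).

983⁻¹ mod 383: 983·353 ≡ 1 (mod 383), so 983⁻¹ ≡ 353.
k = 45 + 983·((183 − 45)·353 mod 383) = 45 + 983·73 = 71804.
Check: 71804 mod 983 = 45, 71804 mod 383 = 183. ✓

71804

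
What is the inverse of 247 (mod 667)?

Run the extended Euclidean algorithm:
667 = 2*247 + 173
247 = 1*173 + 74
173 = 2*74 + 25
74 = 2*25 + 24
25 = 1*24 + 1
24 = 24*1 + 0
gcd(247, 667) = 1, so the inverse exists.
Bézout: 1 = 10*667 − 27*247.
So 247⁻¹ ≡ −27 ≡ 640 (mod 667).

640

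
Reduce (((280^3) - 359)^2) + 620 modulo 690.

291

(280)^3 ≡ 340 (mod 690)
340 - 359 = -19 ≡ 671 (mod 690)
(671)^2 ≡ 361 (mod 690)
361 + 620 = 981 ≡ 291 (mod 690)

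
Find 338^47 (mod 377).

By square-and-multiply:
47 in binary is 101111, i.e. 47 = 32 + 8 + 4 + 2 + 1.
338^1 ≡ 338 (mod 377)
338^2 ≡ 338^2 = 114244 ≡ 13 (mod 377)
338^4 ≡ 13^2 = 169 (mod 377)
338^8 ≡ 169^2 = 28561 ≡ 286 (mod 377)
338^16 ≡ 286^2 = 81796 ≡ 364 (mod 377)
338^32 ≡ 364^2 = 132496 ≡ 169 (mod 377)
338^47 = 338^32 × 338^8 × 338^4 × 338^2 × 338^1 ≡ 169 × 286 × 169 × 13 × 338 (mod 377).
Accumulate the product:
169 × 286 = 48334 ≡ 78
78 × 169 = 13182 ≡ 364
364 × 13 = 4732 ≡ 208
208 × 338 = 70304 ≡ 182

182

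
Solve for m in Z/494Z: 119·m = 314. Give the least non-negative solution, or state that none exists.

40

gcd(119, 494) = 1, so a unique solution mod 494 exists.
119⁻¹ ≡ 137 (mod 494).
m ≡ 137·314 ≡ 40 (mod 494).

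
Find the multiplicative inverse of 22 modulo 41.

28

By the extended Euclidean algorithm:
41 = 1*22 + 19
22 = 1*19 + 3
19 = 6*3 + 1
3 = 3*1 + 0
gcd(22, 41) = 1, so the inverse exists.
Back-substitute for 1:
1 = 1*19 − 6*3
  = −6*22 + 7*19
  = 7*41 − 13*22
So 22⁻¹ ≡ −13 ≡ 28 (mod 41).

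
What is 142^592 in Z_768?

592 in binary is 1001010000, i.e. 592 = 512 + 64 + 16.
142^1 ≡ 142 (mod 768)
142^2 ≡ 142^2 = 20164 ≡ 196 (mod 768)
142^4 ≡ 196^2 = 38416 ≡ 16 (mod 768)
142^8 ≡ 16^2 = 256 (mod 768)
142^16 ≡ 256^2 = 65536 ≡ 256 (mod 768)
142^32 ≡ 256^2 = 65536 ≡ 256 (mod 768)
142^64 ≡ 256^2 = 65536 ≡ 256 (mod 768)
142^128 ≡ 256^2 = 65536 ≡ 256 (mod 768)
142^256 ≡ 256^2 = 65536 ≡ 256 (mod 768)
142^512 ≡ 256^2 = 65536 ≡ 256 (mod 768)
142^592 = 142^512 * 142^64 * 142^16 ≡ 256 * 256 * 256 (mod 768).
Accumulate the product:
256 * 256 = 65536 ≡ 256
256 * 256 = 65536 ≡ 256

256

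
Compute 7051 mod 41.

40

7051 = 171*41 + 40, so 7051 ≡ 40 (mod 41).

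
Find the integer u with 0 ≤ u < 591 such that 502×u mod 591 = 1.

Apply the Euclidean algorithm and back-substitute:
591 = 1×502 + 89
502 = 5×89 + 57
89 = 1×57 + 32
57 = 1×32 + 25
32 = 1×25 + 7
25 = 3×7 + 4
7 = 1×4 + 3
4 = 1×3 + 1
3 = 3×1 + 0
gcd(502, 591) = 1, so the inverse exists.
Bézout: 1 = −141×591 + 166×502.
So 502⁻¹ ≡ 166 (mod 591).

166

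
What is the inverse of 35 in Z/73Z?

48

73 = 2·35 + 3
35 = 11·3 + 2
3 = 1·2 + 1
2 = 2·1 + 0
gcd(35, 73) = 1, so the inverse exists.
Back-substitute for 1:
1 = 1·3 − 1·2
  = −1·35 + 12·3
  = 12·73 − 25·35
So 35⁻¹ ≡ −25 ≡ 48 (mod 73).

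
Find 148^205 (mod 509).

407

By square-and-multiply:
205 in binary is 11001101, i.e. 205 = 128 + 64 + 8 + 4 + 1.
148^1 ≡ 148 (mod 509)
148^2 ≡ 148^2 = 21904 ≡ 17 (mod 509)
148^4 ≡ 17^2 = 289 (mod 509)
148^8 ≡ 289^2 = 83521 ≡ 45 (mod 509)
148^16 ≡ 45^2 = 2025 ≡ 498 (mod 509)
148^32 ≡ 498^2 = 248004 ≡ 121 (mod 509)
148^64 ≡ 121^2 = 14641 ≡ 389 (mod 509)
148^128 ≡ 389^2 = 151321 ≡ 148 (mod 509)
148^205 = 148^128 · 148^64 · 148^8 · 148^4 · 148^1 ≡ 148 · 389 · 45 · 289 · 148 (mod 509).
Accumulate the product:
148 · 389 = 57572 ≡ 55
55 · 45 = 2475 ≡ 439
439 · 289 = 126871 ≡ 130
130 · 148 = 19240 ≡ 407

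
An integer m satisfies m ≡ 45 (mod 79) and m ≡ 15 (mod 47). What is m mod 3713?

79⁻¹ mod 47: 79*25 ≡ 1 (mod 47), so 79⁻¹ ≡ 25.
m = 45 + 79*((15 − 45)*25 mod 47) = 45 + 79*2 = 203.
Check: 203 mod 79 = 45, 203 mod 47 = 15. ✓

203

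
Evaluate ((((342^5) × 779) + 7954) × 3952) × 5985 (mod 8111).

2877

(342)^5 ≡ 3122 (mod 8111)
3122 × 779 = 2432038 ≡ 6849 (mod 8111)
6849 + 7954 = 14803 ≡ 6692 (mod 8111)
6692 × 3952 = 26446784 ≡ 4924 (mod 8111)
4924 × 5985 = 29470140 ≡ 2877 (mod 8111)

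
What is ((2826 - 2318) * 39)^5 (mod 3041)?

2826 - 2318 = 508
508 * 39 = 19812 ≡ 1566 (mod 3041)
(1566)^5 ≡ 1834 (mod 3041)

1834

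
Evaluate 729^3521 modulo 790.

Compute successive squares:
3521 in binary is 110111000001, i.e. 3521 = 2048 + 1024 + 256 + 128 + 64 + 1.
729^1 ≡ 729 (mod 790)
729^2 ≡ 729^2 = 531441 ≡ 561 (mod 790)
729^4 ≡ 561^2 = 314721 ≡ 301 (mod 790)
729^8 ≡ 301^2 = 90601 ≡ 541 (mod 790)
729^16 ≡ 541^2 = 292681 ≡ 381 (mod 790)
729^32 ≡ 381^2 = 145161 ≡ 591 (mod 790)
729^64 ≡ 591^2 = 349281 ≡ 101 (mod 790)
729^128 ≡ 101^2 = 10201 ≡ 721 (mod 790)
729^256 ≡ 721^2 = 519841 ≡ 21 (mod 790)
729^512 ≡ 21^2 = 441 (mod 790)
729^1024 ≡ 441^2 = 194481 ≡ 141 (mod 790)
729^2048 ≡ 141^2 = 19881 ≡ 131 (mod 790)
729^3521 = 729^2048 * 729^1024 * 729^256 * 729^128 * 729^64 * 729^1 ≡ 131 * 141 * 21 * 721 * 101 * 729 (mod 790).
Accumulate the product:
131 * 141 = 18471 ≡ 301
301 * 21 = 6321 ≡ 1
1 * 721 = 721
721 * 101 = 72821 ≡ 141
141 * 729 = 102789 ≡ 89

89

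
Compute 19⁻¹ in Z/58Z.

58 = 3×19 + 1
19 = 19×1 + 0
gcd(19, 58) = 1, so the inverse exists.
Bézout: 1 = 1×58 − 3×19.
So 19⁻¹ ≡ −3 ≡ 55 (mod 58).

55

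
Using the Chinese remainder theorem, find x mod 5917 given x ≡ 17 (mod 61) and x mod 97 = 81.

61⁻¹ mod 97: 61×35 ≡ 1 (mod 97), so 61⁻¹ ≡ 35.
x = 17 + 61×((81 − 17)×35 mod 97) = 17 + 61×9 = 566.

566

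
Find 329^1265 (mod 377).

Compute successive squares:
329^1 ≡ 329 (mod 377)
329^2 ≡ 329^2 = 108241 ≡ 42 (mod 377)
329^4 ≡ 42^2 = 1764 ≡ 256 (mod 377)
329^8 ≡ 256^2 = 65536 ≡ 315 (mod 377)
329^16 ≡ 315^2 = 99225 ≡ 74 (mod 377)
329^32 ≡ 74^2 = 5476 ≡ 198 (mod 377)
329^64 ≡ 198^2 = 39204 ≡ 373 (mod 377)
329^128 ≡ 373^2 = 139129 ≡ 16 (mod 377)
329^256 ≡ 16^2 = 256 (mod 377)
329^512 ≡ 256^2 = 65536 ≡ 315 (mod 377)
329^1024 ≡ 315^2 = 99225 ≡ 74 (mod 377)
329^1265 = 329^1024 × 329^128 × 329^64 × 329^32 × 329^16 × 329^1 ≡ 74 × 16 × 373 × 198 × 74 × 329 (mod 377).
Accumulate the product:
74 × 16 = 1184 ≡ 53
53 × 373 = 19769 ≡ 165
165 × 198 = 32670 ≡ 248
248 × 74 = 18352 ≡ 256
256 × 329 = 84224 ≡ 153

153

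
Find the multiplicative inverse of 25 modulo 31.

5

Apply the Euclidean algorithm and back-substitute:
31 = 1×25 + 6
25 = 4×6 + 1
6 = 6×1 + 0
gcd(25, 31) = 1, so the inverse exists.
Back-substitute for 1:
1 = 1×25 − 4×6
  = −4×31 + 5×25
So 25⁻¹ ≡ 5 (mod 31).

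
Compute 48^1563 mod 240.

Using repeated squaring:
48^1 ≡ 48 (mod 240)
48^2 ≡ 48^2 = 2304 ≡ 144 (mod 240)
48^4 ≡ 144^2 = 20736 ≡ 96 (mod 240)
48^8 ≡ 96^2 = 9216 ≡ 96 (mod 240)
48^16 ≡ 96^2 = 9216 ≡ 96 (mod 240)
48^32 ≡ 96^2 = 9216 ≡ 96 (mod 240)
48^64 ≡ 96^2 = 9216 ≡ 96 (mod 240)
48^128 ≡ 96^2 = 9216 ≡ 96 (mod 240)
48^256 ≡ 96^2 = 9216 ≡ 96 (mod 240)
48^512 ≡ 96^2 = 9216 ≡ 96 (mod 240)
48^1024 ≡ 96^2 = 9216 ≡ 96 (mod 240)
48^1563 = 48^1024 * 48^512 * 48^16 * 48^8 * 48^2 * 48^1 ≡ 96 * 96 * 96 * 96 * 144 * 48 (mod 240).
Accumulate the product:
96 * 96 = 9216 ≡ 96
96 * 96 = 9216 ≡ 96
96 * 96 = 9216 ≡ 96
96 * 144 = 13824 ≡ 144
144 * 48 = 6912 ≡ 192

192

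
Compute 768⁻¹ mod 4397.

Run the extended Euclidean algorithm:
4397 = 5·768 + 557
768 = 1·557 + 211
557 = 2·211 + 135
211 = 1·135 + 76
135 = 1·76 + 59
76 = 1·59 + 17
59 = 3·17 + 8
17 = 2·8 + 1
8 = 8·1 + 0
gcd(768, 4397) = 1, so the inverse exists.
Back-substitute for 1:
1 = 1·17 − 2·8
  = −2·59 + 7·17
  = 7·76 − 9·59
  = −9·135 + 16·76
  = 16·211 − 25·135
  = −25·557 + 66·211
  = 66·768 − 91·557
  = −91·4397 + 521·768
So 768⁻¹ ≡ 521 (mod 4397).

521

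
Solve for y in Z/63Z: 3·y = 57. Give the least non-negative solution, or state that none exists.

gcd(3, 63) = 3, and 3 | 57, so solutions exist.
Divide through by 3: 1·y ≡ 19 (mod 21).
1⁻¹ ≡ 1 (mod 21).
y ≡ 1·19 ≡ 19 (mod 21).
The smallest non-negative solution is y = 19.

19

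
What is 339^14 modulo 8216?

8113

Compute successive squares:
14 in binary is 1110, i.e. 14 = 8 + 4 + 2.
339^1 ≡ 339 (mod 8216)
339^2 ≡ 339^2 = 114921 ≡ 8113 (mod 8216)
339^4 ≡ 8113^2 = 65820769 ≡ 2393 (mod 8216)
339^8 ≡ 2393^2 = 5726449 ≡ 8113 (mod 8216)
339^14 = 339^8 × 339^4 × 339^2 ≡ 8113 × 2393 × 8113 (mod 8216).
Accumulate the product:
8113 × 2393 = 19414409 ≡ 1
1 × 8113 = 8113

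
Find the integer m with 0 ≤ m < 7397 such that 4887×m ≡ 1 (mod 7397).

7397 = 1·4887 + 2510
4887 = 1·2510 + 2377
2510 = 1·2377 + 133
2377 = 17·133 + 116
133 = 1·116 + 17
116 = 6·17 + 14
17 = 1·14 + 3
14 = 4·3 + 2
3 = 1·2 + 1
2 = 2·1 + 0
gcd(4887, 7397) = 1, so the inverse exists.
Back-substitute for 1:
1 = 1·3 − 1·2
  = −1·14 + 5·3
  = 5·17 − 6·14
  = −6·116 + 41·17
  = 41·133 − 47·116
  = −47·2377 + 840·133
  = 840·2510 − 887·2377
  = −887·4887 + 1727·2510
  = 1727·7397 − 2614·4887
So 4887⁻¹ ≡ −2614 ≡ 4783 (mod 7397).

4783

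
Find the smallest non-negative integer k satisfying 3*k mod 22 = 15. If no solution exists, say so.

gcd(3, 22) = 1, so a unique solution mod 22 exists.
3⁻¹ ≡ 15 (mod 22).
k ≡ 15*15 ≡ 5 (mod 22).

5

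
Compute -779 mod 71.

2

-779 = -11*71 + 2, so -779 ≡ 2 (mod 71).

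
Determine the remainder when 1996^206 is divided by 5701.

3022

206 in binary is 11001110, i.e. 206 = 128 + 64 + 8 + 4 + 2.
1996^1 ≡ 1996 (mod 5701)
1996^2 ≡ 1996^2 = 3984016 ≡ 4718 (mod 5701)
1996^4 ≡ 4718^2 = 22259524 ≡ 2820 (mod 5701)
1996^8 ≡ 2820^2 = 7952400 ≡ 5206 (mod 5701)
1996^16 ≡ 5206^2 = 27102436 ≡ 5583 (mod 5701)
1996^32 ≡ 5583^2 = 31169889 ≡ 2522 (mod 5701)
1996^64 ≡ 2522^2 = 6360484 ≡ 3869 (mod 5701)
1996^128 ≡ 3869^2 = 14969161 ≡ 4036 (mod 5701)
1996^206 = 1996^128 × 1996^64 × 1996^8 × 1996^4 × 1996^2 ≡ 4036 × 3869 × 5206 × 2820 × 4718 (mod 5701).
Accumulate the product:
4036 × 3869 = 15615284 ≡ 245
245 × 5206 = 1275470 ≡ 4147
4147 × 2820 = 11694540 ≡ 1789
1789 × 4718 = 8440502 ≡ 3022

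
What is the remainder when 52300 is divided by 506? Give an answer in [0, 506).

52300 = 103*506 + 182, so 52300 ≡ 182 (mod 506).

182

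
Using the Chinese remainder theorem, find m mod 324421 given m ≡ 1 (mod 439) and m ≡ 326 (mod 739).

439⁻¹ mod 739: 439·638 ≡ 1 (mod 739), so 439⁻¹ ≡ 638.
m = 1 + 439·((326 − 1)·638 mod 739) = 1 + 439·430 = 188771.

188771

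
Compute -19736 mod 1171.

171

-19736 = -17·1171 + 171, so -19736 ≡ 171 (mod 1171).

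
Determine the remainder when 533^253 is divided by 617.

514

Using repeated squaring:
253 in binary is 11111101, i.e. 253 = 128 + 64 + 32 + 16 + 8 + 4 + 1.
533^1 ≡ 533 (mod 617)
533^2 ≡ 533^2 = 284089 ≡ 269 (mod 617)
533^4 ≡ 269^2 = 72361 ≡ 172 (mod 617)
533^8 ≡ 172^2 = 29584 ≡ 585 (mod 617)
533^16 ≡ 585^2 = 342225 ≡ 407 (mod 617)
533^32 ≡ 407^2 = 165649 ≡ 293 (mod 617)
533^64 ≡ 293^2 = 85849 ≡ 86 (mod 617)
533^128 ≡ 86^2 = 7396 ≡ 609 (mod 617)
533^253 = 533^128 * 533^64 * 533^32 * 533^16 * 533^8 * 533^4 * 533^1 ≡ 609 * 86 * 293 * 407 * 585 * 172 * 533 (mod 617).
Accumulate the product:
609 * 86 = 52374 ≡ 546
546 * 293 = 159978 ≡ 175
175 * 407 = 71225 ≡ 270
270 * 585 = 157950 ≡ 615
615 * 172 = 105780 ≡ 273
273 * 533 = 145509 ≡ 514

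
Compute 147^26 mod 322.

26 in binary is 11010, i.e. 26 = 16 + 8 + 2.
147^1 ≡ 147 (mod 322)
147^2 ≡ 147^2 = 21609 ≡ 35 (mod 322)
147^4 ≡ 35^2 = 1225 ≡ 259 (mod 322)
147^8 ≡ 259^2 = 67081 ≡ 105 (mod 322)
147^16 ≡ 105^2 = 11025 ≡ 77 (mod 322)
147^26 = 147^16 * 147^8 * 147^2 ≡ 77 * 105 * 35 (mod 322).
Accumulate the product:
77 * 105 = 8085 ≡ 35
35 * 35 = 1225 ≡ 259

259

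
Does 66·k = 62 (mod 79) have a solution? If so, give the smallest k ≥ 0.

gcd(66, 79) = 1, so a unique solution mod 79 exists.
66⁻¹ ≡ 6 (mod 79).
k ≡ 6·62 ≡ 56 (mod 79).

56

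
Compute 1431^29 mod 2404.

1423

1431^1 ≡ 1431 (mod 2404)
1431^2 ≡ 1431^2 = 2047761 ≡ 1957 (mod 2404)
1431^4 ≡ 1957^2 = 3829849 ≡ 277 (mod 2404)
1431^8 ≡ 277^2 = 76729 ≡ 2205 (mod 2404)
1431^16 ≡ 2205^2 = 4862025 ≡ 1137 (mod 2404)
1431^29 = 1431^16 × 1431^8 × 1431^4 × 1431^1 ≡ 1137 × 2205 × 277 × 1431 (mod 2404).
Accumulate the product:
1137 × 2205 = 2507085 ≡ 2117
2117 × 277 = 586409 ≡ 2237
2237 × 1431 = 3201147 ≡ 1423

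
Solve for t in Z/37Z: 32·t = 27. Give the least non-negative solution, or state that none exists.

gcd(32, 37) = 1, so a unique solution mod 37 exists.
32⁻¹ ≡ 22 (mod 37).
t ≡ 22·27 ≡ 2 (mod 37).

2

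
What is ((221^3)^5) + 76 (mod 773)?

184

(221)^3 ≡ 462 (mod 773)
(462)^5 ≡ 108 (mod 773)
108 + 76 = 184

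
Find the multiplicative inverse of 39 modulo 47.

41

47 = 1×39 + 8
39 = 4×8 + 7
8 = 1×7 + 1
7 = 7×1 + 0
gcd(39, 47) = 1, so the inverse exists.
Back-substitute for 1:
1 = 1×8 − 1×7
  = −1×39 + 5×8
  = 5×47 − 6×39
So 39⁻¹ ≡ −6 ≡ 41 (mod 47).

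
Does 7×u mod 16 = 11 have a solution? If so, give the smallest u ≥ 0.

gcd(7, 16) = 1, so a unique solution mod 16 exists.
7⁻¹ ≡ 7 (mod 16).
u ≡ 7×11 ≡ 13 (mod 16).

13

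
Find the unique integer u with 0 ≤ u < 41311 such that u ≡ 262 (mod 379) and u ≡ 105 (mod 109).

379⁻¹ mod 109: 379*65 ≡ 1 (mod 109), so 379⁻¹ ≡ 65.
u = 262 + 379*((105 − 262)*65 mod 109) = 262 + 379*41 = 15801.
Check: 15801 mod 379 = 262, 15801 mod 109 = 105. ✓

15801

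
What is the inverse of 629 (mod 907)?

584

907 = 1×629 + 278
629 = 2×278 + 73
278 = 3×73 + 59
73 = 1×59 + 14
59 = 4×14 + 3
14 = 4×3 + 2
3 = 1×2 + 1
2 = 2×1 + 0
gcd(629, 907) = 1, so the inverse exists.
Back-substitute for 1:
1 = 1×3 − 1×2
  = −1×14 + 5×3
  = 5×59 − 21×14
  = −21×73 + 26×59
  = 26×278 − 99×73
  = −99×629 + 224×278
  = 224×907 − 323×629
So 629⁻¹ ≡ −323 ≡ 584 (mod 907).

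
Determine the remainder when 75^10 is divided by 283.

Using repeated squaring:
10 in binary is 1010, i.e. 10 = 8 + 2.
75^1 ≡ 75 (mod 283)
75^2 ≡ 75^2 = 5625 ≡ 248 (mod 283)
75^4 ≡ 248^2 = 61504 ≡ 93 (mod 283)
75^8 ≡ 93^2 = 8649 ≡ 159 (mod 283)
75^10 = 75^8 × 75^2 ≡ 159 × 248 (mod 283).
159 × 248 = 39432 ≡ 95 (mod 283).

95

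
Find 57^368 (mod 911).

244

57^1 ≡ 57 (mod 911)
57^2 ≡ 57^2 = 3249 ≡ 516 (mod 911)
57^4 ≡ 516^2 = 266256 ≡ 244 (mod 911)
57^8 ≡ 244^2 = 59536 ≡ 321 (mod 911)
57^16 ≡ 321^2 = 103041 ≡ 98 (mod 911)
57^32 ≡ 98^2 = 9604 ≡ 494 (mod 911)
57^64 ≡ 494^2 = 244036 ≡ 799 (mod 911)
57^128 ≡ 799^2 = 638401 ≡ 701 (mod 911)
57^256 ≡ 701^2 = 491401 ≡ 372 (mod 911)
57^368 = 57^256 * 57^64 * 57^32 * 57^16 ≡ 372 * 799 * 494 * 98 (mod 911).
Accumulate the product:
372 * 799 = 297228 ≡ 242
242 * 494 = 119548 ≡ 207
207 * 98 = 20286 ≡ 244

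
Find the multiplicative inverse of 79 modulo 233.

59

233 = 2·79 + 75
79 = 1·75 + 4
75 = 18·4 + 3
4 = 1·3 + 1
3 = 3·1 + 0
gcd(79, 233) = 1, so the inverse exists.
Bézout: 1 = −20·233 + 59·79.
So 79⁻¹ ≡ 59 (mod 233).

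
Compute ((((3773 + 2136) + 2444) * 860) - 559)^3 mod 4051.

3004

3773 + 2136 = 5909 ≡ 1858 (mod 4051)
1858 + 2444 = 4302 ≡ 251 (mod 4051)
251 * 860 = 215860 ≡ 1157 (mod 4051)
1157 - 559 = 598
(598)^3 ≡ 3004 (mod 4051)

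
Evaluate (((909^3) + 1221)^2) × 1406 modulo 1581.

1083

(909)^3 ≡ 597 (mod 1581)
597 + 1221 = 1818 ≡ 237 (mod 1581)
(237)^2 ≡ 834 (mod 1581)
834 × 1406 = 1172604 ≡ 1083 (mod 1581)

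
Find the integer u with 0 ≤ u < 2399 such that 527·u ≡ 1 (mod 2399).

1352

2399 = 4×527 + 291
527 = 1×291 + 236
291 = 1×236 + 55
236 = 4×55 + 16
55 = 3×16 + 7
16 = 2×7 + 2
7 = 3×2 + 1
2 = 2×1 + 0
gcd(527, 2399) = 1, so the inverse exists.
Bézout: 1 = 230×2399 − 1047×527.
So 527⁻¹ ≡ −1047 ≡ 1352 (mod 2399).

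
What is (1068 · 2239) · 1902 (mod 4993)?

2653

1068 · 2239 = 2391252 ≡ 4598 (mod 4993)
4598 · 1902 = 8745396 ≡ 2653 (mod 4993)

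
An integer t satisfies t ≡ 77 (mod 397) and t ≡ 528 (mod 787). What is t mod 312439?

274404

397⁻¹ mod 787: 397*450 ≡ 1 (mod 787), so 397⁻¹ ≡ 450.
t = 77 + 397*((528 − 77)*450 mod 787) = 77 + 397*691 = 274404.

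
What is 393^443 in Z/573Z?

537

393^1 ≡ 393 (mod 573)
393^2 ≡ 393^2 = 154449 ≡ 312 (mod 573)
393^4 ≡ 312^2 = 97344 ≡ 507 (mod 573)
393^8 ≡ 507^2 = 257049 ≡ 345 (mod 573)
393^16 ≡ 345^2 = 119025 ≡ 414 (mod 573)
393^32 ≡ 414^2 = 171396 ≡ 69 (mod 573)
393^64 ≡ 69^2 = 4761 ≡ 177 (mod 573)
393^128 ≡ 177^2 = 31329 ≡ 387 (mod 573)
393^256 ≡ 387^2 = 149769 ≡ 216 (mod 573)
393^443 = 393^256 · 393^128 · 393^32 · 393^16 · 393^8 · 393^2 · 393^1 ≡ 216 · 387 · 69 · 414 · 345 · 312 · 393 (mod 573).
Accumulate the product:
216 · 387 = 83592 ≡ 507
507 · 69 = 34983 ≡ 30
30 · 414 = 12420 ≡ 387
387 · 345 = 133515 ≡ 6
6 · 312 = 1872 ≡ 153
153 · 393 = 60129 ≡ 537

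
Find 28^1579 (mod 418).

310

Using repeated squaring:
28^1 ≡ 28 (mod 418)
28^2 ≡ 28^2 = 784 ≡ 366 (mod 418)
28^4 ≡ 366^2 = 133956 ≡ 196 (mod 418)
28^8 ≡ 196^2 = 38416 ≡ 378 (mod 418)
28^16 ≡ 378^2 = 142884 ≡ 346 (mod 418)
28^32 ≡ 346^2 = 119716 ≡ 168 (mod 418)
28^64 ≡ 168^2 = 28224 ≡ 218 (mod 418)
28^128 ≡ 218^2 = 47524 ≡ 290 (mod 418)
28^256 ≡ 290^2 = 84100 ≡ 82 (mod 418)
28^512 ≡ 82^2 = 6724 ≡ 36 (mod 418)
28^1024 ≡ 36^2 = 1296 ≡ 42 (mod 418)
28^1579 = 28^1024 * 28^512 * 28^32 * 28^8 * 28^2 * 28^1 ≡ 42 * 36 * 168 * 378 * 366 * 28 (mod 418).
Accumulate the product:
42 * 36 = 1512 ≡ 258
258 * 168 = 43344 ≡ 290
290 * 378 = 109620 ≡ 104
104 * 366 = 38064 ≡ 26
26 * 28 = 728 ≡ 310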